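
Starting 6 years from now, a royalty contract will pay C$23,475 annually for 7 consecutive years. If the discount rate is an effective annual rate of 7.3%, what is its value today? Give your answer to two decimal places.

C$88,025.66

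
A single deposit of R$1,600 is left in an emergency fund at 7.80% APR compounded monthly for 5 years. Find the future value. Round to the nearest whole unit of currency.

With 12 periods per year: i = 0.0065, n = 60.
FV = 1,600 × (1 + 0.0065)^60 = 2,360.1888

R$2,360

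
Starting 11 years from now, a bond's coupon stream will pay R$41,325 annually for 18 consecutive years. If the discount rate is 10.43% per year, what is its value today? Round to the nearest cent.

PV at t=10 (ordinary 18-year annuity): 41325 × a(18|0.1043) = 41325 × 7.980237 = 329,783.3061
Discount back 10 years: 329,783.3061 × (1+0.1043)^(−10) = 329,783.3061 × 0.370791 = 122,280.7083

R$122,280.71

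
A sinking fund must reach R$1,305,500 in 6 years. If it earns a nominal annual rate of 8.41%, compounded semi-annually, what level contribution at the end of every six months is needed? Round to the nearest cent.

Periodic rate i = 0.0841/2 = 0.04205; n = 6 × 2 = 12 periods.
PMT = 1.3055e+06 / ( [(1+0.04205)^12 − 1] / 0.04205 ) = 1.3055e+06 / 15.203711 = 85,867.1914

R$85,867.19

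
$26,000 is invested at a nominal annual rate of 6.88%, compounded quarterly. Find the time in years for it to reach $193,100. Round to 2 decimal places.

29.39 years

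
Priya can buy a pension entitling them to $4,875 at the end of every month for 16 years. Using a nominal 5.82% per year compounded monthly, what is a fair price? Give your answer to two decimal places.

$608,150.16

i = 0.0582/12 = 0.00485 per month; n = 16·12 = 192.
PV = 4875 × [1 − (1+0.00485)^(−192)] / 0.00485 = 4875 × 124.748751 = 608,150.1599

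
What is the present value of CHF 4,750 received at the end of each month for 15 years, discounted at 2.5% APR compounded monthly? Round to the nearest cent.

Periodic rate i = 0.025/12 = 0.00208333; n = 15 × 12 = 180 periods.
PV = 4750 × [1 − (1+0.00208333)^(−180)] / 0.00208333 = 4750 × 149.972433 = 712,369.0569

CHF 712,369.06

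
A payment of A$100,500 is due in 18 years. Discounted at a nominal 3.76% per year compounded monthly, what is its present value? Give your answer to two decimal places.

A$51,132.27

i = 0.0376/12 = 0.00313333 per month; n = 18·12 = 216.
PV = 100,500 / (1 + 0.00313333)^216 = 100,500 / 1.965491 = 51,132.2717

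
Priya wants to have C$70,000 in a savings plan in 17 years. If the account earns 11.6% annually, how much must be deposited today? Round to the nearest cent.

PV = 70,000 / (1 + 0.116)^17 = 70,000 / 6.460875 = 10,834.4466

C$10,834.45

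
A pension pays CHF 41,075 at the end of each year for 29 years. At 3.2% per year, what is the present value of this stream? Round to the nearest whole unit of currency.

PV = PMT · [1 − (1+i)^(−n)] / i = 41075 · 18.714583 = 768,701.4794

CHF 768,701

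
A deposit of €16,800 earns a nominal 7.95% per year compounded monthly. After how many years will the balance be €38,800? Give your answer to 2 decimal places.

10.56 years

Periodic rate i = 0.0795/12 = 0.006625.
n = ln(38800/16800) / ln(1+0.006625) = ln(2.30952) / 0.006603 = 126.7639 months
= 126.7639/12 years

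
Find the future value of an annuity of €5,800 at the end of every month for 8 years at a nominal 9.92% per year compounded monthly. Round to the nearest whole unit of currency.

€844,841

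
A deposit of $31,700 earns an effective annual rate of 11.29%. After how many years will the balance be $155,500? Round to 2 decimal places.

14.87 years

(1+i)^n = 155500/31700 = 4.90536, so n = ln 4.90536 / ln 1.1129 = 14.8672 years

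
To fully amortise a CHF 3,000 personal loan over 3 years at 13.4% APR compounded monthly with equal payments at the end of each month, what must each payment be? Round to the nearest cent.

CHF 101.66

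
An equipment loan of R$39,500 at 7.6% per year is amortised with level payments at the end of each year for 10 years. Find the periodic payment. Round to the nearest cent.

R$5,780.90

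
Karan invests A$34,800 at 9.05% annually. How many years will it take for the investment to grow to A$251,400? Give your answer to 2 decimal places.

n = ln(251400/34800) / ln(1+0.0905) = ln(7.22414) / 0.086636 = 22.8245 years

22.82 years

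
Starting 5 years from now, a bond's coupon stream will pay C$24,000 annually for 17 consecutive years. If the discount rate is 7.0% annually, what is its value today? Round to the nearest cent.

Value one period before first payment (t=4): 24000 × [1 − (1+0.07)^(−17)] / 0.07 = 24000 × 9.763223 = 234,317.3518
PV₀ = 234,317.3518 / (1+0.07)^4 = 234,317.3518 / 1.310796 = 178,759.5858

C$178,759.59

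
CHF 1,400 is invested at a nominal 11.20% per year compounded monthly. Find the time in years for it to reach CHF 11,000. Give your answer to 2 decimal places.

Periodic rate i = 0.112/12 = 0.00933333.
n = ln(11000/1400) / ln(1+0.00933333) = ln(7.85714) / 0.009290 = 221.8959 months
= 221.8959/12 years

18.49 years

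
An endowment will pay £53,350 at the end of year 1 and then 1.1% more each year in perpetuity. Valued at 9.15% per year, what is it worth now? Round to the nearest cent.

PV = D₁/(r − g) = 53350/(0.0915 − 0.011) = 662,732.9193

£662,732.92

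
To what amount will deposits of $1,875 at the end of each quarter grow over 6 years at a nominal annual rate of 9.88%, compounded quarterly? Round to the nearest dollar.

$60,430

Periodic rate i = 0.0988/4 = 0.0247; n = 6 × 4 = 24 periods.
Accumulation factor s(24|0.0247) = 32.229288; FV = 1875 × 32.229288 = 60,429.9159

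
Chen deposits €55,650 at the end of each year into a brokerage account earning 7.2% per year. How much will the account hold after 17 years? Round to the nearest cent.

€1,747,335.65

FV = 55650 × [(1+0.072)^17 − 1] / 0.072 = 55650 × 31.398664 = 1,747,335.6539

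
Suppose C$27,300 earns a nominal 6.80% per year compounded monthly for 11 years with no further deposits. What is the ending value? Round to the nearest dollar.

C$57,557

i = 0.068/12 = 0.00566667 per month; n = 11·12 = 132.
27,300 × (1+0.00566667)^132 = 27,300 × 2.108314 = 57,556.9758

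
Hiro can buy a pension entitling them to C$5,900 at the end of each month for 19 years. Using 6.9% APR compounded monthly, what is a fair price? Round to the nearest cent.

With 12 periods per year: i = 0.00575, n = 228.
PV = PMT · [1 − (1+i)^(−n)] / i = 5900 · 126.858371 = 748,464.3908

C$748,464.39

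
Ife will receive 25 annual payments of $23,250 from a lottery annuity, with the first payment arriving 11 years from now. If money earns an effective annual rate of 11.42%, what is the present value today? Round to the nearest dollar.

$64,420

PV at t=10 (ordinary 25-year annuity): 23250 × a(25|0.1142) = 23250 × 8.170085 = 189,954.4750
Discount back 10 years: 189,954.4750 × (1+0.1142)^(−10) = 189,954.4750 × 0.339132 = 64,419.5947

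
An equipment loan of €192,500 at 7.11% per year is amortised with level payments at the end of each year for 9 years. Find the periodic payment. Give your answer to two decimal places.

PMT = 192500 / ( [1 − (1+0.0711)^(−9)] / 0.0711 ) = 192500 / 6.484854 = 29,684.5526

€29,684.55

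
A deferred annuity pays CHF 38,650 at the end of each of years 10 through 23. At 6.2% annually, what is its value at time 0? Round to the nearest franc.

CHF 206,498

Value one period before first payment (t=9): 38650 × [1 − (1+0.062)^(−14)] / 0.062 = 38650 × 9.180948 = 354,843.6404
PV₀ = 354,843.6404 / (1+0.062)^9 = 354,843.6404 / 1.718386 = 206,498.2499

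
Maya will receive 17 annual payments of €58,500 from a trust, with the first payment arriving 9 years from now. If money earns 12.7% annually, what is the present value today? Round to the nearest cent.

€153,807.41

PV at t=8 (ordinary 17-year annuity): 58500 × a(17|0.127) = 58500 × 6.842467 = 400,284.3265
PV₀ = 400,284.3265 / (1+0.127)^8 = 400,284.3265 / 2.602504 = 153,807.4092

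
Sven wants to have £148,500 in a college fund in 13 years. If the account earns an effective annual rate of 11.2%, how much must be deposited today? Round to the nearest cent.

£37,356.33

PV = FV·(1+i)^(−n) = 148,500 × 0.251558 = 37,356.3314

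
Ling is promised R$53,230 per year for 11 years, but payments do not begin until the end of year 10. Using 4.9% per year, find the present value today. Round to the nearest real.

Value one period before first payment (t=9): 53230 × [1 − (1+0.049)^(−11)] / 0.049 = 53230 × 8.350211 = 444,481.7469
PV₀ = 444,481.7469 / (1+0.049)^9 = 444,481.7469 / 1.538082 = 288,984.4918

R$288,984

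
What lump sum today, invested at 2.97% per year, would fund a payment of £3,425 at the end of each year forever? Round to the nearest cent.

PV = PMT / i = 3425 / 0.0297 = 115,319.8653

£115,319.87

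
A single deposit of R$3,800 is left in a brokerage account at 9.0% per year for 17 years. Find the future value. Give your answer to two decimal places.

R$16,445.01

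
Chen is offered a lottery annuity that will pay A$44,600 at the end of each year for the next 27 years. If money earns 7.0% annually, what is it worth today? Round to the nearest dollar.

A$534,607

PV = 44600 × [1 − (1+0.07)^(−27)] / 0.07 = 44600 × 11.986709 = 534,607.2231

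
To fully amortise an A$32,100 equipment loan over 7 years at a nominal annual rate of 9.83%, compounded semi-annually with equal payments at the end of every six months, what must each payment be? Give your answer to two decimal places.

i = 0.0983/2 = 0.04915 per half-year; n = 7·2 = 14.
Annuity-PV factor = 9.952656; PMT = 32100 / 9.952656 = 3,225.2697

A$3,225.27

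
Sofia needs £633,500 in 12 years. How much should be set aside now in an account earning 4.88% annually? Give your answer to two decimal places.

£357,630.44

PV = 633,500 / (1 + 0.0488)^12 = 633,500 / 1.771382 = 357,630.4384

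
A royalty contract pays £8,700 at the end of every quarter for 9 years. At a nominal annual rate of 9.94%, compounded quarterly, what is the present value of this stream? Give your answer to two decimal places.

£205,416.15

With 4 periods per year: i = 0.02485, n = 36.
Annuity factor a(36|0.02485) = 23.611052; PV = 8700 × 23.611052 = 205,416.1518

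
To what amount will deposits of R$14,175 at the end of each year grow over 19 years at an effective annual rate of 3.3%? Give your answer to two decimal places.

R$366,458.52

FV = 14175 × [(1+0.033)^19 − 1] / 0.033 = 14175 × 25.852453 = 366,458.5206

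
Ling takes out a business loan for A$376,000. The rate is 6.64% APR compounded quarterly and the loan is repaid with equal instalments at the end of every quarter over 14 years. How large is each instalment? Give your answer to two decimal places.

i = 0.0664/4 = 0.0166 per quarter; n = 14·4 = 56.
Annuity-PV factor = 36.281008; PMT = 376000 / 36.281008 = 10,363.5489

A$10,363.55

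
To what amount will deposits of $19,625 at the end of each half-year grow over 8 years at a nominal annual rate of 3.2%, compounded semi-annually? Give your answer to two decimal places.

$354,645.53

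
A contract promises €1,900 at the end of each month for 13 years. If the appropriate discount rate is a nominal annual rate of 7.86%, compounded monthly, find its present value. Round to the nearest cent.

€185,315.92

i = 0.0786/12 = 0.00655 per month; n = 13·12 = 156.
PV = 1900 × [1 − (1+0.00655)^(−156)] / 0.00655 = 1900 × 97.534696 = 185,315.9221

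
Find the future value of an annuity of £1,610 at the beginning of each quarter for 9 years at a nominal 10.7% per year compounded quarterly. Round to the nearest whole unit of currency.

Periodic rate i = 0.107/4 = 0.02675; n = 9 × 4 = 36 periods.
FV = PMT · [(1+i)^n − 1] / i × (1+i) = 1610 · 60.898828 = 98,047.1125
(annuity-due: payments at period start, so ×(1+i).)

£98,047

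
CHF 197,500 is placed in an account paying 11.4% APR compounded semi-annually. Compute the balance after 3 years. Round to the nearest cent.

CHF 275,433.67

Periodic rate i = 0.114/2 = 0.057; n = 3 × 2 = 6 periods.
FV = 197,500 × (1 + 0.057)^6 = 275,433.6668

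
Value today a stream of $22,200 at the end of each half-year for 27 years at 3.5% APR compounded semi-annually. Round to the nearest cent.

$771,457.01

With 2 periods per year: i = 0.0175, n = 54.
Annuity factor a(54|0.0175) = 34.750316; PV = 22200 × 34.750316 = 771,457.0106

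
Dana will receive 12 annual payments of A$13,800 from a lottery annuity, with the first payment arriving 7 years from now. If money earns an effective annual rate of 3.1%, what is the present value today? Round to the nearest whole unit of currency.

PV at t=6 (ordinary 12-year annuity): 13800 × a(12|0.031) = 13800 × 9.894845 = 136,548.8639
Discount back 6 years: 136,548.8639 × (1+0.031)^(−6) = 136,548.8639 × 0.832622 = 113,693.6212

A$113,694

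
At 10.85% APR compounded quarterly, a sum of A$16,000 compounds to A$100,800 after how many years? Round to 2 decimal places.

Periodic rate i = 0.1085/4 = 0.027125.
(1+i)^n = 100800/16000 = 6.30000, so n = ln 6.30000 / ln 1.02713 = 68.7705 quarters
= 68.7705/4 years

17.19 years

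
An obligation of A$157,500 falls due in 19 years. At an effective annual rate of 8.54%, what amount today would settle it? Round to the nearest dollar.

A$33,195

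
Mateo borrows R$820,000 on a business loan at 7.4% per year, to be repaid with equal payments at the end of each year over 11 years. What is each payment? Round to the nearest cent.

PMT = 820000 / ( [1 − (1+0.074)^(−11)] / 0.074 ) = 820000 / 7.351521 = 111,541.5477

R$111,541.55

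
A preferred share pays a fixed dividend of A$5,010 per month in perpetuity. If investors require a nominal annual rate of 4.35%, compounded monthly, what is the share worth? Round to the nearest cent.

Periodic rate i = 0.0435/12 = 0.003625.
PV = PMT / i = 5010 / 0.003625 = 1,382,068.9655

A$1,382,068.97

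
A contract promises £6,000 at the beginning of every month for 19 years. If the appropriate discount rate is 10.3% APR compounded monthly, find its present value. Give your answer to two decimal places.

£604,586.15

Periodic rate i = 0.103/12 = 0.00858333; n = 19 × 12 = 228 periods.
PV = 6000 × [1 − (1+0.00858333)^(−228)] / 0.00858333 × (1+i) = 6000 × 100.764359 = 604,586.1511
Payments are at the start of each period, so multiply by (1+i).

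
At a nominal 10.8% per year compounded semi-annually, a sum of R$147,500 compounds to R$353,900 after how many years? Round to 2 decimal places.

8.32 years

Periodic rate i = 0.108/2 = 0.054.
(1+i)^n = 353900/147500 = 2.39932, so n = ln 2.39932 / ln 1.054 = 16.6409 half-years
= 16.6409/2 years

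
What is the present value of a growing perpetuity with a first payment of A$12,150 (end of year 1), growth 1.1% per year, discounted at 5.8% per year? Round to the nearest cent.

A$258,510.64

PV = PMT / (i − g) = 12150 / (0.058 − 0.011) = 12150 / 0.047000 = 258,510.6383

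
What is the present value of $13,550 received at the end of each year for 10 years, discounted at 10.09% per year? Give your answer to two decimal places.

$82,937.95

PV = 13550 × [1 − (1+0.1009)^(−10)] / 0.1009 = 13550 × 6.120882 = 82,937.9529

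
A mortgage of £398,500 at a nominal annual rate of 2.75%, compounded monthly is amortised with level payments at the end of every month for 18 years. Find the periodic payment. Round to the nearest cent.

£2,341.11

With 12 periods per year: i = 0.00229167, n = 216.
PMT = 398500 / ( [1 − (1+0.00229167)^(−216)] / 0.00229167 ) = 398500 / 170.218377 = 2,341.1103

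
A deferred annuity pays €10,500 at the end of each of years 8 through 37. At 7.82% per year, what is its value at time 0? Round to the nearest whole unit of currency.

€70,985

PV at t=7 (ordinary 30-year annuity): 10500 × a(30|0.0782) = 10500 × 11.451702 = 120,242.8748
Discount back 7 years: 120,242.8748 × (1+0.0782)^(−7) = 120,242.8748 × 0.590343 = 70,984.5868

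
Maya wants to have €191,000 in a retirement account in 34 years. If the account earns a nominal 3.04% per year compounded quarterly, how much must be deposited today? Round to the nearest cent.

With 4 periods per year: i = 0.0076, n = 136.
PV = 191,000 / (1 + 0.0076)^136 = 191,000 / 2.800204 = 68,209.3274

€68,209.33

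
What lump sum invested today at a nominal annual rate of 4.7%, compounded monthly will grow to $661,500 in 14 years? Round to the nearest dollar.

With 12 periods per year: i = 0.00391667, n = 168.
PV = 661,500 / (1 + 0.00391667)^168 = 661,500 / 1.928447 = 343,022.2151

$343,022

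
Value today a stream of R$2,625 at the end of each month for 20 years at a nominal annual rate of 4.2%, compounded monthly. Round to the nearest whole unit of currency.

Periodic rate i = 0.042/12 = 0.0035; n = 20 × 12 = 240 periods.
PV = PMT · [1 − (1+i)^(−n)] / i = 2625 · 162.187393 = 425,741.9059

R$425,742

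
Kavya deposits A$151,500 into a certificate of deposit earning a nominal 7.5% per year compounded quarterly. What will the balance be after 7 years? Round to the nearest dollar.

Periodic rate i = 0.075/4 = 0.01875; n = 7 × 4 = 28 periods.
FV = PV·(1+i)^n = 151,500 × 1.682261 = 254,862.5604

A$254,863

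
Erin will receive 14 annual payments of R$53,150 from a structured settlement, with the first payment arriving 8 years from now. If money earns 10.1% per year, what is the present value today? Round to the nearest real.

R$198,564

Value one period before first payment (t=7): 53150 × [1 − (1+0.101)^(−14)] / 0.101 = 53150 × 7.326708 = 389,414.5227
PV₀ = 389,414.5227 / (1+0.101)^7 = 389,414.5227 / 1.961152 = 198,564.1820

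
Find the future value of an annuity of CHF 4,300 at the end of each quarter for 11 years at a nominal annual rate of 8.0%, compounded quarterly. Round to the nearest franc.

With 4 periods per year: i = 0.02, n = 44.
FV = PMT · [(1+i)^n − 1] / i = 4300 · 69.502657 = 298,861.4256

CHF 298,861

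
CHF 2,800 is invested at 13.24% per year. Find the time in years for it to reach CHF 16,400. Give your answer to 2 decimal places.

14.22 years

(1+i)^n = 16400/2800 = 5.85714, so n = ln 5.85714 / ln 1.1324 = 14.2164 years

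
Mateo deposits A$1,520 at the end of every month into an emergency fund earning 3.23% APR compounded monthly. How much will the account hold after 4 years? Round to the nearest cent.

With 12 periods per year: i = 0.00269167, n = 48.
FV = PMT · [(1+i)^n − 1] / i = 1520 · 51.165397 = 77,771.4033

A$77,771.40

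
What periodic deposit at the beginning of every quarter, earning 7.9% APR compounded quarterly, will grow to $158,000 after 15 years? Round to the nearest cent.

Periodic rate i = 0.079/4 = 0.01975; n = 15 × 4 = 60 periods.
PMT = 158000 / ( [(1+0.01975)^60 − 1] / 0.01975 × (1+i) ) = 158000 / 115.302877 = 1,370.3041

$1,370.30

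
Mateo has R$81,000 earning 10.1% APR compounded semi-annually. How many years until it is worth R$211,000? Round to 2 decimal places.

Periodic rate i = 0.101/2 = 0.0505.
(1+i)^n = 211000/81000 = 2.60494, so n = ln 2.60494 / ln 1.0505 = 19.4334 half-years
= 19.4334/2 years

9.72 years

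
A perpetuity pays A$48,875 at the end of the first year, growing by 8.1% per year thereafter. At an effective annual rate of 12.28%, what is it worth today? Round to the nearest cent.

PV = D₁/(r − g) = 48875/(0.1228 − 0.081) = 1,169,258.3732

A$1,169,258.37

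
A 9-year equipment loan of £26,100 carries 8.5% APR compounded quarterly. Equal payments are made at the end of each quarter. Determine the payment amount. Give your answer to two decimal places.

With 4 periods per year: i = 0.02125, n = 36.
PMT = 26100 / ( [1 − (1+0.02125)^(−36)] / 0.02125 ) = 26100 / 24.984543 = 1,044.6459

£1,044.65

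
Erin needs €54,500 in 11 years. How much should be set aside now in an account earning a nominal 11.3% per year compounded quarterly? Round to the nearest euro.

i = 0.113/4 = 0.02825 per quarter; n = 11·4 = 44.
PV = 54,500 / (1 + 0.02825)^44 = 54,500 / 3.406776 = 15,997.5289

€15,998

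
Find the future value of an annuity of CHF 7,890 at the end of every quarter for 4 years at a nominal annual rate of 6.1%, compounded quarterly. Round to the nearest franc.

Periodic rate i = 0.061/4 = 0.01525; n = 4 × 4 = 16 periods.
FV = PMT · [(1+i)^n − 1] / i = 7890 · 17.966933 = 141,759.0995

CHF 141,759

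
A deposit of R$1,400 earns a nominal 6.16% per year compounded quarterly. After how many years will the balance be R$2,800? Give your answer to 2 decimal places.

11.34 years

Periodic rate i = 0.0616/4 = 0.0154.
n = ln(2800/1400) / ln(1+0.0154) = ln(2.00000) / 0.015283 = 45.3552 quarters
= 45.3552/4 years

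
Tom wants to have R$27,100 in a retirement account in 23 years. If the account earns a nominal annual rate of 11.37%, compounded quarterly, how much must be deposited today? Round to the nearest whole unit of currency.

R$2,056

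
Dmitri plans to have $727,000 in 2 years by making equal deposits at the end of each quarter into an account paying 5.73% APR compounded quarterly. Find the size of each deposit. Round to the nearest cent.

$86,415.94

i = 0.0573/4 = 0.014325 per quarter; n = 2·4 = 8.
PMT = 727000 / ( [(1+0.014325)^8 − 1] / 0.014325 ) = 727000 / 8.412800 = 86,415.9411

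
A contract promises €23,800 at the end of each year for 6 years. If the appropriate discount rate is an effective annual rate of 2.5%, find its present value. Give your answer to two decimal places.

PV = 23800 × [1 − (1+0.025)^(−6)] / 0.025 = 23800 × 5.508125 = 131,093.3836

€131,093.38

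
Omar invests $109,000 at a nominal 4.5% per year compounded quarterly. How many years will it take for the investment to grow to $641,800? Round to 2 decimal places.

Periodic rate i = 0.045/4 = 0.01125.
(1+i)^n = 641800/109000 = 5.88807, so n = ln 5.88807 / ln 1.01125 = 158.4785 quarters
= 158.4785/4 years

39.62 years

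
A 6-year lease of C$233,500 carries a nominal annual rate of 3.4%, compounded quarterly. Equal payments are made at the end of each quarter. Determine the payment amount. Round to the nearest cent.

i = 0.034/4 = 0.0085 per quarter; n = 6·4 = 24.
Annuity-PV factor = 21.627565; PMT = 233500 / 21.627565 = 10,796.4074

C$10,796.41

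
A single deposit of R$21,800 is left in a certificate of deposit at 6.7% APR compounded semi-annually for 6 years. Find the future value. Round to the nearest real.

With 2 periods per year: i = 0.0335, n = 12.
21,800 × (1+0.0335)^12 = 21,800 × 1.484998 = 32,372.9492

R$32,373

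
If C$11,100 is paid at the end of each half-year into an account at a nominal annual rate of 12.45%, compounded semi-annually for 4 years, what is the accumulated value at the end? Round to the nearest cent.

C$110,753.10

Periodic rate i = 0.1245/2 = 0.06225; n = 4 × 2 = 8 periods.
Accumulation factor s(8|0.06225) = 9.977757; FV = 11100 × 9.977757 = 110,753.0986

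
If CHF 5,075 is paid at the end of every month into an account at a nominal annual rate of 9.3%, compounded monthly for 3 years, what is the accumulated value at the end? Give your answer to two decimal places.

CHF 209,801.42

With 12 periods per year: i = 0.00775, n = 36.
Accumulation factor s(36|0.00775) = 41.340182; FV = 5075 × 41.340182 = 209,801.4233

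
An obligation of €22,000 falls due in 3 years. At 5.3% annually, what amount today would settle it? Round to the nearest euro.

PV = FV·(1+i)^(−n) = 22,000 × 0.856475 = 18,842.4585

€18,842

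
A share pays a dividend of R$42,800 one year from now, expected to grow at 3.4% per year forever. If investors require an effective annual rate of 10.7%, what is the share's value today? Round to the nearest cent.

PV = PMT / (i − g) = 42800 / (0.107 − 0.034) = 42800 / 0.073000 = 586,301.3699

R$586,301.37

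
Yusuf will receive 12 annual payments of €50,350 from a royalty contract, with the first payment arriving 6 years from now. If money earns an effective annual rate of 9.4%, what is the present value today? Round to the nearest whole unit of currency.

Value one period before first payment (t=5): 50350 × [1 − (1+0.094)^(−12)] / 0.094 = 50350 × 7.018667 = 353,389.8840
PV₀ = 353,389.8840 / (1+0.094)^5 = 353,389.8840 / 1.567064 = 225,510.8819

€225,511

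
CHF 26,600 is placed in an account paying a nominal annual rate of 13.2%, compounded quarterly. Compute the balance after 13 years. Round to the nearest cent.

CHF 143,912.45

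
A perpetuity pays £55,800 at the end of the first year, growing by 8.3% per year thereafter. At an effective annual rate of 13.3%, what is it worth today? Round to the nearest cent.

£1,116,000.00

PV = D₁/(r − g) = 55800/(0.133 − 0.083) = 1,116,000.0000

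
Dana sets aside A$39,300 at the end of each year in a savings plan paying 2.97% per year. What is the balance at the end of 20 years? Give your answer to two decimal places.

A$1,052,789.12

FV = PMT · [(1+i)^n − 1] / i = 39300 · 26.788527 = 1,052,789.1207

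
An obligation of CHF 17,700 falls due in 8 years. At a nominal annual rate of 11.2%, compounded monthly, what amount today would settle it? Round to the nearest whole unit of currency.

With 12 periods per year: i = 0.00933333, n = 96.
Discount factor = (1+0.00933333)^(−96) = 0.409899; PV = 17,700 × 0.409899 = 7,255.2122

CHF 7,255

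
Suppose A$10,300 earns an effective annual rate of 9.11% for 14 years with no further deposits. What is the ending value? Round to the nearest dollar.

A$34,909

FV = PV·(1+i)^n = 10,300 × 3.389251 = 34,909.2892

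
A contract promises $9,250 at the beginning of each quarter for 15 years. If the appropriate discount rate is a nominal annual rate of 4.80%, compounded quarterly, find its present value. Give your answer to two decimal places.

$398,745.19

i = 0.048/4 = 0.012 per quarter; n = 15·4 = 60.
PV = PMT · [1 − (1+i)^(−n)] / i × (1+i) = 9250 · 43.107588 = 398,745.1889
(Beginning-of-period payments → annuity-due factor ×(1+i).)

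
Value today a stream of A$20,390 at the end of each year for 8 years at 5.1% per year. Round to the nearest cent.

A$131,253.82

PV = 20390 × [1 − (1+0.051)^(−8)] / 0.051 = 20390 × 6.437166 = 131,253.8197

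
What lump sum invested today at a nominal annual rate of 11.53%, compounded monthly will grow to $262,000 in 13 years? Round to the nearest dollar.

$58,945

i = 0.1153/12 = 0.00960833 per month; n = 13·12 = 156.
PV = FV·(1+i)^(−n) = 262,000 × 0.224980 = 58,944.6974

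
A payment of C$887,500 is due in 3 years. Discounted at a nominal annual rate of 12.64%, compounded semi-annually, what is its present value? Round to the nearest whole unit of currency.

i = 0.1264/2 = 0.0632 per half-year; n = 3·2 = 6.
PV = 887,500 / (1 + 0.0632)^6 = 887,500 / 1.444408 = 614,438.6894

C$614,439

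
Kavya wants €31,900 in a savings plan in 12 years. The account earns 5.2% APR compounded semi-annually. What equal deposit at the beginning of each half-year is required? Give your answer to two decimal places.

€949.30

Periodic rate i = 0.052/2 = 0.026; n = 12 × 2 = 24 periods.
PMT = 31900 / ( [(1+0.026)^24 − 1] / 0.026 × (1+i) ) = 31900 / 33.603677 = 949.3009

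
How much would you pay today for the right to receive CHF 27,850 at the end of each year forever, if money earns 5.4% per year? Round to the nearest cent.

PV = C/r = 27850/0.054 = 515,740.7407

CHF 515,740.74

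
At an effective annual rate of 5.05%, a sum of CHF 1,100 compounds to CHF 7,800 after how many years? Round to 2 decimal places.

39.76 years

n = ln(7800/1100) / ln(1+0.0505) = ln(7.09091) / 0.049266 = 39.7598 years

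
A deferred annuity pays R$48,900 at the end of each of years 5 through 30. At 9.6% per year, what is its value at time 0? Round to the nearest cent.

R$320,454.08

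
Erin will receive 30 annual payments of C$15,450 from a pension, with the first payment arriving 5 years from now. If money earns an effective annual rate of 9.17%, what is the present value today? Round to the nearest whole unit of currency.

Value one period before first payment (t=4): 15450 × [1 − (1+0.0917)^(−30)] / 0.0917 = 15450 × 10.120737 = 156,365.3814
Discount back 4 years: 156,365.3814 × (1+0.0917)^(−4) = 156,365.3814 × 0.704023 = 110,084.8024

C$110,085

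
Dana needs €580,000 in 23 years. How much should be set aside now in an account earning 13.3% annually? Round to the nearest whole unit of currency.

€32,820

PV = 580,000 / (1 + 0.133)^23 = 580,000 / 17.672090 = 32,820.1126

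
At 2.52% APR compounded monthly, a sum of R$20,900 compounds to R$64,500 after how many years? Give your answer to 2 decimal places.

Periodic rate i = 0.0252/12 = 0.0021.
(1+i)^n = 64500/20900 = 3.08612, so n = ln 3.08612 / ln 1.0021 = 537.1900 months
= 537.1900/12 years

44.77 years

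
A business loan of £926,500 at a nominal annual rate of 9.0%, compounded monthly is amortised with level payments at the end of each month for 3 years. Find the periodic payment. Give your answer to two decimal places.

Periodic rate i = 0.09/12 = 0.0075; n = 3 × 12 = 36 periods.
Annuity-PV factor = 31.446805; PMT = 926500 / 31.446805 = 29,462.4523

£29,462.45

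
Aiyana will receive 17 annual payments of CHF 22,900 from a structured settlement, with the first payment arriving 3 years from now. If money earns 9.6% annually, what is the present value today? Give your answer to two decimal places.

CHF 156,784.70

PV at t=2 (ordinary 17-year annuity): 22900 × a(17|0.096) = 22900 × 8.224117 = 188,332.2901
Discount back 2 years: 188,332.2901 × (1+0.096)^(−2) = 188,332.2901 × 0.832490 = 156,784.6999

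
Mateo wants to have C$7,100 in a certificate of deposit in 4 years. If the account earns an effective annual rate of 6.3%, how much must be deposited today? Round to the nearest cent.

C$5,560.65

PV = 7,100 / (1 + 0.063)^4 = 7,100 / 1.276830 = 5,560.6465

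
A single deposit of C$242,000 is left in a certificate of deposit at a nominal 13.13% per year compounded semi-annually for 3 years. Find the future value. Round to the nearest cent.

C$354,407.50

With 2 periods per year: i = 0.06565, n = 6.
242,000 × (1+0.06565)^6 = 242,000 × 1.464494 = 354,407.4982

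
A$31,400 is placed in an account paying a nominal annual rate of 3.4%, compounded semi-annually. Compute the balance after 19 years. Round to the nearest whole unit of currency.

With 2 periods per year: i = 0.017, n = 38.
FV = PV·(1+i)^n = 31,400 × 1.897563 = 59,583.4792

A$59,583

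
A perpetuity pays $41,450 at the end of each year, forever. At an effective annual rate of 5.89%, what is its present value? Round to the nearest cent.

$703,735.14

PV = PMT / i = 41450 / 0.0589 = 703,735.1443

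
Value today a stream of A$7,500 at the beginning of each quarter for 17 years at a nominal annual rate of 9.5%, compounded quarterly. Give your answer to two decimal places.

With 4 periods per year: i = 0.02375, n = 68.
PV = 7500 × [1 − (1+0.02375)^(−68)] / 0.02375 × (1+i) = 7500 × 34.368630 = 257,764.7256
Payments are at the start of each period, so multiply by (1+i).

A$257,764.73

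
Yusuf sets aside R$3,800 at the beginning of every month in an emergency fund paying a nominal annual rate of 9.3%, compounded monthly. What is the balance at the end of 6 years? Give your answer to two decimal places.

R$367,340.74

i = 0.093/12 = 0.00775 per month; n = 6·12 = 72.
Accumulation factor s(72|0.00775) × (1+i) = 96.668617; FV = 3800 × 96.668617 = 367,340.7431
(annuity-due: payments at period start, so ×(1+i).)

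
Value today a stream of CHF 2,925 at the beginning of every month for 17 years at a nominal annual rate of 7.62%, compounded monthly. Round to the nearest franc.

CHF 336,118

i = 0.0762/12 = 0.00635 per month; n = 17·12 = 204.
PV = 2925 × [1 − (1+0.00635)^(−204)] / 0.00635 × (1+i) = 2925 × 114.912183 = 336,118.1364
(Beginning-of-period payments → annuity-due factor ×(1+i).)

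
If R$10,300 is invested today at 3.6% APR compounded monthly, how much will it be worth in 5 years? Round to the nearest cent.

R$12,328.02

With 12 periods per year: i = 0.003, n = 60.
FV = 10,300 × (1 + 0.003)^60 = 12,328.0165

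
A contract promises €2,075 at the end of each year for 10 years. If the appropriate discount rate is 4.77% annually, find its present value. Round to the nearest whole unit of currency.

€16,203

PV = PMT · [1 − (1+i)^(−n)] / i = 2075 · 7.808714 = 16,203.0826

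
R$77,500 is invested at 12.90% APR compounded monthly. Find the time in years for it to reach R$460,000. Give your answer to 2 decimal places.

Periodic rate i = 0.129/12 = 0.01075.
n = ln(460000/77500) / ln(1+0.01075) = ln(5.93548) / 0.010693 = 166.5585 months
= 166.5585/12 years

13.88 years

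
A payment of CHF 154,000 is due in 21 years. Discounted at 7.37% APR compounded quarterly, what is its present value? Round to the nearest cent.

CHF 33,226.18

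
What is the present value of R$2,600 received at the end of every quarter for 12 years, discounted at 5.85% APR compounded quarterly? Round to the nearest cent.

Periodic rate i = 0.0585/4 = 0.014625; n = 12 × 4 = 48 periods.
PV = PMT · [1 − (1+i)^(−n)] / i = 2600 · 34.316645 = 89,223.2763

R$89,223.28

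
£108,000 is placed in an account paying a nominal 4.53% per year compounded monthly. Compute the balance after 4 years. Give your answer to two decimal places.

i = 0.0453/12 = 0.003775 per month; n = 4·12 = 48.
108,000 × (1+0.003775)^48 = 108,000 × 1.198246 = 129,410.5709

£129,410.57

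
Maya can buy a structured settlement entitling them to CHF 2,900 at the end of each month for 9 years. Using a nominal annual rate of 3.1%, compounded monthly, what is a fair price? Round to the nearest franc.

Periodic rate i = 0.031/12 = 0.00258333; n = 9 × 12 = 108 periods.
PV = PMT · [1 − (1+i)^(−n)] / i = 2900 · 94.137243 = 272,998.0054

CHF 272,998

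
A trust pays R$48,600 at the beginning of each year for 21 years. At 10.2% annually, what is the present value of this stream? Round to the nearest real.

R$456,773

PV = 48600 × [1 − (1+0.102)^(−21)] / 0.102 × (1+i) = 48600 × 9.398625 = 456,773.1825
(Beginning-of-period payments → annuity-due factor ×(1+i).)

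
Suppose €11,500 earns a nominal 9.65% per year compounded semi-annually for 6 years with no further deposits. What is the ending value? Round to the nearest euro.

With 2 periods per year: i = 0.04825, n = 12.
11,500 × (1+0.04825)^12 = 11,500 × 1.760267 = 20,243.0661

€20,243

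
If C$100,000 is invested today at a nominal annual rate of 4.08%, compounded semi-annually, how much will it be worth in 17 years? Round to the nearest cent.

With 2 periods per year: i = 0.0204, n = 34.
100,000 × (1+0.0204)^34 = 100,000 × 1.986988 = 198,698.8245

C$198,698.82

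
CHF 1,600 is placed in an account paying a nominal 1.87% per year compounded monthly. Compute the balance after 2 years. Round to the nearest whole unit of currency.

CHF 1,661

i = 0.0187/12 = 0.00155833 per month; n = 2·12 = 24.
1,600 × (1+0.00155833)^24 = 1,600 × 1.038078 = 1,660.9247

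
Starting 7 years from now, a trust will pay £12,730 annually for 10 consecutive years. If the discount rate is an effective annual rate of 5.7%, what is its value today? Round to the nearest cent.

Value one period before first payment (t=6): 12730 × [1 − (1+0.057)^(−10)] / 0.057 = 12730 × 7.465838 = 95,040.1224
PV₀ = 95,040.1224 / (1+0.057)^6 = 95,040.1224 / 1.394601 = 68,148.6196

£68,148.62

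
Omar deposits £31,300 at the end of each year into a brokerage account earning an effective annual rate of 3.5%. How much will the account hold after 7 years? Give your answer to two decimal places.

£243,495.45

Accumulation factor s(7|0.035) = 7.779408; FV = 31300 × 7.779408 = 243,495.4550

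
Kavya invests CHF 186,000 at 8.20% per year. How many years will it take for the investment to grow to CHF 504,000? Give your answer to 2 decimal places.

n = ln(504000/186000) / ln(1+0.082) = ln(2.70968) / 0.078811 = 12.6483 years

12.65 years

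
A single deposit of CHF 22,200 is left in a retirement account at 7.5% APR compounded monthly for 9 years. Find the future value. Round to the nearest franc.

i = 0.075/12 = 0.00625 per month; n = 9·12 = 108.
22,200 × (1+0.00625)^108 = 22,200 × 1.959912 = 43,510.0376

CHF 43,510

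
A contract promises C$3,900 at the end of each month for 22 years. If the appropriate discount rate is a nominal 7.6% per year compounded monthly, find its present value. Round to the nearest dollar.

Periodic rate i = 0.076/12 = 0.00633333; n = 22 × 12 = 264 periods.
PV = 3900 × [1 − (1+0.00633333)^(−264)] / 0.00633333 = 3900 × 128.074090 = 499,488.9504

C$499,489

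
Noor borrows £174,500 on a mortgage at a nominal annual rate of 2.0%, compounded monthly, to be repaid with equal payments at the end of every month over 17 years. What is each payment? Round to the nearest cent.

£1,009.74

Periodic rate i = 0.02/12 = 0.00166667; n = 17 × 12 = 204 periods.
Annuity-PV factor = 172.816923; PMT = 174500 / 172.816923 = 1,009.7391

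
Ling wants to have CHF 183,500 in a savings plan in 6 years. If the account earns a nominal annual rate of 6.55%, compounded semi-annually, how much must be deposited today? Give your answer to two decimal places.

i = 0.0655/2 = 0.03275 per half-year; n = 6·2 = 12.
Discount factor = (1+0.03275)^(−12) = 0.679294; PV = 183,500 × 0.679294 = 124,650.3852

CHF 124,650.39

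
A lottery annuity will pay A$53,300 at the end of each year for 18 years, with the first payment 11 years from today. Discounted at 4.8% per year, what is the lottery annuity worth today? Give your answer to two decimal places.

A$396,028.58

Value one period before first payment (t=10): 53300 × [1 − (1+0.048)^(−18)] / 0.048 = 53300 × 11.874413 = 632,906.2126
Discount back 10 years: 632,906.2126 × (1+0.048)^(−10) = 632,906.2126 × 0.625730 = 396,028.5833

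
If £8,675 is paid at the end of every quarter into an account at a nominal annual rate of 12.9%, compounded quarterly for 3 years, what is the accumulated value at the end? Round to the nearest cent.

i = 0.129/4 = 0.03225 per quarter; n = 3·4 = 12.
FV = PMT · [(1+i)^n − 1] / i = 8675 · 14.374807 = 124,701.4500

£124,701.45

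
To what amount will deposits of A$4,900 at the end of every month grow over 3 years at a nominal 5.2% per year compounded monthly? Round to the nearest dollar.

A$190,458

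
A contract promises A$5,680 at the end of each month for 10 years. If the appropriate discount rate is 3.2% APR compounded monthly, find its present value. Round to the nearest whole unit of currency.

With 12 periods per year: i = 0.00266667, n = 120.
PV = PMT · [1 − (1+i)^(−n)] / i = 5680 · 102.578109 = 582,643.6573

A$582,644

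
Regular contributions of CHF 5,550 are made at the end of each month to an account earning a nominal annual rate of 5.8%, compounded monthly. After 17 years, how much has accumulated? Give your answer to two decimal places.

CHF 1,922,365.29

With 12 periods per year: i = 0.00483333, n = 204.
FV = 5550 × [(1+0.00483333)^204 − 1] / 0.00483333 = 5550 × 346.372124 = 1,922,365.2895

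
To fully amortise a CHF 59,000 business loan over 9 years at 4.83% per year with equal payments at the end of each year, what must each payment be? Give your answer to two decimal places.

CHF 8,237.99

Annuity-PV factor = 7.161940; PMT = 59000 / 7.161940 = 8,237.9910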